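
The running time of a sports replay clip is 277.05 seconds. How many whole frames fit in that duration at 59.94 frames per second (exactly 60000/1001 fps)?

16606 frames

Frames = 277.05 × 60000/1001 = 16623000/1001 ≈ 16606.3936.
Complete frames: 16606.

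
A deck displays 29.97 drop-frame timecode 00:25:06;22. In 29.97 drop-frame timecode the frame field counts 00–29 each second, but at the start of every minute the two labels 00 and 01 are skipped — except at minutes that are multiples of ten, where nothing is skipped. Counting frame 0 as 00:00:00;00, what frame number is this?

As if non-drop at 30 labels/s: (0 × 3600 + 25 × 60 + 6) × 30 + 22 = 45202.
Minute boundaries passed: 25; those not divisible by 10: 25 − 2 = 23; dropped labels = 2 × 23 = 46.
Actual frame index = 45202 − 46 = 45156.

45156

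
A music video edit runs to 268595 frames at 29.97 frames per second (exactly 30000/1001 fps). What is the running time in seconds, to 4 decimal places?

Running time = 268595 × 1001/30000 = 53772719/6000 s ≈ 8962.1198 s.

8962.1198 seconds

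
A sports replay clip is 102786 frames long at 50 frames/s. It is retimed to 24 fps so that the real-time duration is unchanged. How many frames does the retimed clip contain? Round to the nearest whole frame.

49337 frames

Frames at target rate = 102786 × (24) / (50) = 1233432/25 ≈ 49337.280.
Nearest whole frame: 49337.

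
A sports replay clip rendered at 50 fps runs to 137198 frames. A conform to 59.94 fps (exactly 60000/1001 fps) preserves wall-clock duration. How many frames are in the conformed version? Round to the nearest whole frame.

164473 frames

Frames at target rate = 137198 × (60000/1001) / (50) = 164637600/1001 ≈ 164473.127.
Nearest whole frame: 164473.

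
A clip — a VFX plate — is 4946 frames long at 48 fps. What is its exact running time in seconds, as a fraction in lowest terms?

Running time = 4946 ÷ (48) = 4946 × 1/48 = 2473/24 s.

2473/24 seconds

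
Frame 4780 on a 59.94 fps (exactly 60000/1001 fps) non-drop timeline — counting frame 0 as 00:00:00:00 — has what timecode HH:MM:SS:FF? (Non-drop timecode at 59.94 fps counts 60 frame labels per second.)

00:01:19:40

4780 ÷ 60 = 79 full seconds, remainder 40 frames.
79 s = 0 h 1 min 19 s.
Timecode: 00:01:19:40.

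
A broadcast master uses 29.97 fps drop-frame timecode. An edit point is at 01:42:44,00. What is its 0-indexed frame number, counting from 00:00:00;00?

As if non-drop at 30 labels/s: (1 × 3600 + 42 × 60 + 44) × 30 + 0 = 184920.
Minute boundaries passed: 102; those not divisible by 10: 102 − 10 = 92; dropped labels = 2 × 92 = 184.
Actual frame index = 184920 − 184 = 184736.

184736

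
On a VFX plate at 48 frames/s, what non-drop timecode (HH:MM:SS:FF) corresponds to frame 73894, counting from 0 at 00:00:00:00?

73894 ÷ 48 = 1539 full seconds, remainder 22 frames.
1539 s = 0 h 25 min 39 s.
Timecode: 00:25:39:22.

00:25:39:22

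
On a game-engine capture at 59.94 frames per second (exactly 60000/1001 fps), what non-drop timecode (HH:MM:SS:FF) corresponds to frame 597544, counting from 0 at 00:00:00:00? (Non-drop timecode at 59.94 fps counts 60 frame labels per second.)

02:45:59:04

597544 ÷ 60 = 9959 full seconds, remainder 4 frames.
9959 s = 2 h 45 min 59 s.
Timecode: 02:45:59:04.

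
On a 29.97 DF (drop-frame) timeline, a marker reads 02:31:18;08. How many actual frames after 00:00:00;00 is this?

272076

Complete 10-minute blocks: 15, each 17982 frames → 269730.
Remaining 1 whole minute in the current block: 1800 + 0 × 1798 = 1800 frames.
Within the current minute: 18 × 30 + 8 − 2 = 546 (labels ;00/;01 skipped at this minute). Total = 269730 + 1800 + 546 = 272076.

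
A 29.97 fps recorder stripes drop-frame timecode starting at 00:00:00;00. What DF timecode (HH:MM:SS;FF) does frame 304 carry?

Each 10-minute DF block holds 10 × 60 × 30 − 9 × 2 = 17982 frames. 304 ÷ 17982 → 0 full blocks, remainder 304.
Within the partial block the first minute is 1800 frames and each further minute 1798, so 0 further minute boundaries passed. Total skipped labels = 18 × 0 + 2 × 0 = 0.
Non-drop label index = 304 + 0 = 304; at 30 labels/s that is 00:00:10:04, i.e. DF 00:00:10;04.

00:00:10;04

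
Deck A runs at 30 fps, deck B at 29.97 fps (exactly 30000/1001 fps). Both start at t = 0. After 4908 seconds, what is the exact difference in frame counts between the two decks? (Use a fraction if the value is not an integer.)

147240/1001 frames

A emits 30 × 4908 = 147240 frames; B emits 30000/1001 × 4908 = 147240000/1001.
Difference = 147240/1001 frames (≈ 147.0929); B is behind A.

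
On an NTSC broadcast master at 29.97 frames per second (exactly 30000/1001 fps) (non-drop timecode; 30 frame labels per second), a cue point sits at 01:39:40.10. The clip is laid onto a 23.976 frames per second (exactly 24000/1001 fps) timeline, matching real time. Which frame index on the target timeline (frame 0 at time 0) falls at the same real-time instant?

Source frame index: (1×3600 + 39×60 + 40) × 30 + 10 = 179410.
Real time: 179410 / (30000/1001) = 17958941/3000 s.
Target frame: (17958941/3000) × (24000/1001) = 143528.

frame 143528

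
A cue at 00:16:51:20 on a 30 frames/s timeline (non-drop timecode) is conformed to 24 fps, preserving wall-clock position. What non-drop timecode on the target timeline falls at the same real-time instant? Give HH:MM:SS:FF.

Source frame index: (0×3600 + 16×60 + 51) × 30 + 20 = 30350.
Real time: 30350 / (30) = 3035/3 s.
Target frame: (3035/3) × (24) = 24280.
At 24 labels/s: frame 24280 → 00:16:51:16.

00:16:51:16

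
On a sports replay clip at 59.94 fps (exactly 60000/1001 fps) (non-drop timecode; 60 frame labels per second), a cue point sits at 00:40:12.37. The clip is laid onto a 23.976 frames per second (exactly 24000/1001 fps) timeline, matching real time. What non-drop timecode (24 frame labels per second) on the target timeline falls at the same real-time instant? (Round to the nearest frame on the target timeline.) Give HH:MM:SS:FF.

00:40:12:15

Source frame index: (0×3600 + 40×60 + 12) × 60 + 37 = 144757.
Real time: 144757 / (60000/1001) = 144901757/60000 s.
Target frame: (144901757/60000) × (24000/1001) = 289514/5 ≈ 57902.800 → 57903.
At 24 labels/s: frame 57903 → 00:40:12:15.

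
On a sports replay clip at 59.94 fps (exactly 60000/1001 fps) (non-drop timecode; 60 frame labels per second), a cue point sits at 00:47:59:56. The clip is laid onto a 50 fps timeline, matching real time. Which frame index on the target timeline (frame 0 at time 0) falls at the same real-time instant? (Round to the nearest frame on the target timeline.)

frame 144141

Source frame index: (0×3600 + 47×60 + 59) × 60 + 56 = 172796.
Real time: 172796 / (60000/1001) = 43242199/15000 s.
Target frame: (43242199/15000) × (50) = 43242199/300 ≈ 144140.663 → 144141.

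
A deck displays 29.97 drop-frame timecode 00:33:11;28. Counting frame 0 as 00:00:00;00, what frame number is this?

59698

As if non-drop at 30 labels/s: (0 × 3600 + 33 × 60 + 11) × 30 + 28 = 59758.
Minute boundaries passed: 33; those not divisible by 10: 33 − 3 = 30; dropped labels = 2 × 30 = 60.
Actual frame index = 59758 − 60 = 59698.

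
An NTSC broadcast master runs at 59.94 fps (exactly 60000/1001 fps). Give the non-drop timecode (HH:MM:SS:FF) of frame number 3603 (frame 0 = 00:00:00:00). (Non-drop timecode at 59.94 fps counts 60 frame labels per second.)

3603 ÷ 60 = 60 full seconds, remainder 3 frames.
60 s = 0 h 1 min 0 s.
Timecode: 00:01:00:03.

00:01:00:03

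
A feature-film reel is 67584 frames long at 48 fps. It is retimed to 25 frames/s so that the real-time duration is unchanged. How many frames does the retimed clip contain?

35200 frames

Target frames = source frames × (target rate / source rate) = 67584 × (25)/(48) = 67584 × 25/48 = 35200.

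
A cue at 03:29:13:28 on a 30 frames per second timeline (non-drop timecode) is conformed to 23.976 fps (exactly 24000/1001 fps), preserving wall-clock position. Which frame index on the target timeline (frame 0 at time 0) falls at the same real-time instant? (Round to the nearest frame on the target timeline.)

Source frame index: (3×3600 + 29×60 + 13) × 30 + 28 = 376618.
Real time: 376618 / (30) = 188309/15 s.
Target frame: (188309/15) × (24000/1001) = 27390400/91 ≈ 300993.407 → 300993.

frame 300993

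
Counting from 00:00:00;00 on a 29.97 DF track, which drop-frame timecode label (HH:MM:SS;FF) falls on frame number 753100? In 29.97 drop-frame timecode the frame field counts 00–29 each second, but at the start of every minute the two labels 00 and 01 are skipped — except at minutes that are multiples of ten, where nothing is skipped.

06:58:48;14

Each 10-minute DF block holds 10 × 60 × 30 − 9 × 2 = 17982 frames. 753100 ÷ 17982 → 41 full blocks, remainder 15838.
Within the partial block the first minute is 1800 frames and each further minute 1798, so 8 further minute boundaries passed. Total skipped labels = 18 × 41 + 2 × 8 = 754.
Non-drop label index = 753100 + 754 = 753854; at 30 labels/s that is 06:58:48:14, i.e. DF 06:58:48;14.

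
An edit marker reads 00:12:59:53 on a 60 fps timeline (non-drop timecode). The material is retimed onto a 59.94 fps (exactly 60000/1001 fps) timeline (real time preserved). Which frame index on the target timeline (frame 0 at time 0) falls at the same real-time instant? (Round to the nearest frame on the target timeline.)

Source frame index: (0×3600 + 12×60 + 59) × 60 + 53 = 46793.
Real time: 46793 / (60) = 46793/60 s.
Target frame: (46793/60) × (60000/1001) = 46793000/1001 ≈ 46746.254 → 46746.

frame 46746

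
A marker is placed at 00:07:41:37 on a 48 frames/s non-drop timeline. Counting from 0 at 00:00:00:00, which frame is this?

Total seconds to the label: (0 × 3600 + 7 × 60 + 41) = 461.
Frame index = 461 × 48 + 37 = 22165.

frame 22165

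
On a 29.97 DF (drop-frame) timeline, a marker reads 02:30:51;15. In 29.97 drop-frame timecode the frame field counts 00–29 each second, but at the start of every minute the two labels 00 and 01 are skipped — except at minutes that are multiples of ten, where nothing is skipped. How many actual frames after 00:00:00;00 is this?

As if non-drop at 30 labels/s: (2 × 3600 + 30 × 60 + 51) × 30 + 15 = 271545.
Minute boundaries passed: 150; those not divisible by 10: 150 − 15 = 135; dropped labels = 2 × 135 = 270.
Actual frame index = 271545 − 270 = 271275.

271275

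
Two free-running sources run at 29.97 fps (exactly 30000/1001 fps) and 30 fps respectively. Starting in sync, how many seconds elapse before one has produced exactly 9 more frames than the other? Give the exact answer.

300.3 seconds

The gap grows by |30 − 30000/1001| = 30/1001 frames per second.
Time for a 9-frame gap: 9 ÷ (30/1001) = 300.3 s.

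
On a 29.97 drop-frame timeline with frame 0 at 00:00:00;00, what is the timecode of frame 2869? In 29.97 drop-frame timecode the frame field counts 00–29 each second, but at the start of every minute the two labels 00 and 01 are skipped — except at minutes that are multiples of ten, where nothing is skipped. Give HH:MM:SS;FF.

Ten DF minutes hold 17982 frames, so frame 2869 lies in block 0 (frames 0–17981) with 2869 frames into that block.
The block's first minute is 1800 frames and the rest 1798 each; 2869 frames reaches minute 1, so 0 × 18 + 1 × 2 = 2 labels have been skipped so far.
Adding those back, label number 2869 + 2 = 2871 at 30 labels/s is 95 s + 21 f = 0 h 1 min 35 s frame 21, i.e. 00:01:35;21.

00:01:35;21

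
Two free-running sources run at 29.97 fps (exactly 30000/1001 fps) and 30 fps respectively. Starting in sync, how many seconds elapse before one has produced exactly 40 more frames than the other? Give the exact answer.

The gap grows by |30 − 30000/1001| = 30/1001 frames per second.
Time for a 40-frame gap: 40 ÷ (30/1001) = 4004/3 s.

4004/3 seconds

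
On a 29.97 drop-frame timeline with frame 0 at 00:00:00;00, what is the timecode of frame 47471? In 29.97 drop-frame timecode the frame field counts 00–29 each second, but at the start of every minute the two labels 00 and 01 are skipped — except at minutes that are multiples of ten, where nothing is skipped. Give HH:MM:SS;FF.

00:26:23;29

Each 10-minute DF block holds 10 × 60 × 30 − 9 × 2 = 17982 frames. 47471 ÷ 17982 → 2 full blocks, remainder 11507.
Within the partial block the first minute is 1800 frames and each further minute 1798, so 6 further minute boundaries passed. Total skipped labels = 18 × 2 + 2 × 6 = 48.
Non-drop label index = 47471 + 48 = 47519; at 30 labels/s that is 00:26:23:29, i.e. DF 00:26:23;29.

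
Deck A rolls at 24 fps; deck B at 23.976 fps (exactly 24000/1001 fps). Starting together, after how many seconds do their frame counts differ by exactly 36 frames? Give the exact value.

1501.5 seconds

The gap grows by |24000/1001 − 24| = 24/1001 frames per second.
Time for a 36-frame gap: 36 ÷ (24/1001) = 1501.5 s.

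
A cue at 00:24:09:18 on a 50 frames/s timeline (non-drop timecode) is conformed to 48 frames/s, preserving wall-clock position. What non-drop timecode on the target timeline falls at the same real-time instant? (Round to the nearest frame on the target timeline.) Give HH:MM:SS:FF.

Source frame index: (0×3600 + 24×60 + 9) × 50 + 18 = 72468.
Real time: 72468 / (50) = 36234/25 s.
Target frame: (36234/25) × (48) = 1739232/25 ≈ 69569.280 → 69569.
At 48 labels/s: frame 69569 → 00:24:09:17.

00:24:09:17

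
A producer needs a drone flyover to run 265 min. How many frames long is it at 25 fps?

265 min = 15900 s.
Frames = 15900 × 25 = 397500.

397500 frames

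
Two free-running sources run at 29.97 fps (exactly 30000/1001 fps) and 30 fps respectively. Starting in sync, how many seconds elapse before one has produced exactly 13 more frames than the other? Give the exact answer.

13013/30 seconds

The gap grows by |30 − 30000/1001| = 30/1001 frames per second.
Time for a 13-frame gap: 13 ÷ (30/1001) = 13013/30 s.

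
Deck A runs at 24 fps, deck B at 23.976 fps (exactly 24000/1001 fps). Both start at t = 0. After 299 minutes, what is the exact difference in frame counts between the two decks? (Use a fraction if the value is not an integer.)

299 min = 17940 s.
A emits 24 × 17940 = 430560 frames; B emits 24000/1001 × 17940 = 33120000/77.
Difference = 33120/77 frames (≈ 430.1299); B is behind A.

33120/77 frames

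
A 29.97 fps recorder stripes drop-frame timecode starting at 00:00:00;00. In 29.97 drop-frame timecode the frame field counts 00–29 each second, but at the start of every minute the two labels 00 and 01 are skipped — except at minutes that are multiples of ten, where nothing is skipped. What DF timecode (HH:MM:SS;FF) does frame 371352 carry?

03:26:30;24

Each 10-minute DF block holds 10 × 60 × 30 − 9 × 2 = 17982 frames. 371352 ÷ 17982 → 20 full blocks, remainder 11712.
Within the partial block the first minute is 1800 frames and each further minute 1798, so 6 further minute boundaries passed. Total skipped labels = 18 × 20 + 2 × 6 = 372.
Non-drop label index = 371352 + 372 = 371724; at 30 labels/s that is 03:26:30:24, i.e. DF 03:26:30;24.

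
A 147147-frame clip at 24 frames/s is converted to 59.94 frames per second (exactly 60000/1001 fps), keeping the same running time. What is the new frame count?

Target frames = source frames × (target rate / source rate) = 147147 × (60000/1001)/(24) = 147147 × 2500/1001 = 367500.

367500 frames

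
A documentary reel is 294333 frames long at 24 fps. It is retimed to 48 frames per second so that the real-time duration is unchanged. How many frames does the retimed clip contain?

588666 frames

Frames at target rate = 294333 × (48) / (24) = 588666.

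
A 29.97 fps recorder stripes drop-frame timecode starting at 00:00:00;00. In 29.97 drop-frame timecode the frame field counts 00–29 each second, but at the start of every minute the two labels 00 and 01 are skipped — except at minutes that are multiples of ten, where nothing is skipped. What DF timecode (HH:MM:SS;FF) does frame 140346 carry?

Each 10-minute DF block holds 10 × 60 × 30 − 9 × 2 = 17982 frames. 140346 ÷ 17982 → 7 full blocks, remainder 14472.
Within the partial block the first minute is 1800 frames and each further minute 1798, so 8 further minute boundaries passed. Total skipped labels = 18 × 7 + 2 × 8 = 142.
Non-drop label index = 140346 + 142 = 140488; at 30 labels/s that is 01:18:02:28, i.e. DF 01:18:02;28.

01:18:02;28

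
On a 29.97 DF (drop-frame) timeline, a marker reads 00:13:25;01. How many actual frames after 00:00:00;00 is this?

Complete 10-minute blocks: 1, each 17982 frames → 17982.
Remaining 3 whole minutes in the current block: 1800 + 2 × 1798 = 5396 frames.
Within the current minute: 25 × 30 + 1 − 2 = 749 (labels ;00/;01 skipped at this minute). Total = 17982 + 5396 + 749 = 24127.

24127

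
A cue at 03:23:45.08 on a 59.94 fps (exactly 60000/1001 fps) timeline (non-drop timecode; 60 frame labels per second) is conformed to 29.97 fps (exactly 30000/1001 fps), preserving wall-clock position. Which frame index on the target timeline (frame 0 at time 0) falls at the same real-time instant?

Source frame index: (3×3600 + 23×60 + 45) × 60 + 8 = 733508.
Real time: 733508 / (60000/1001) = 183560377/15000 s.
Target frame: (183560377/15000) × (30000/1001) = 366754.

frame 366754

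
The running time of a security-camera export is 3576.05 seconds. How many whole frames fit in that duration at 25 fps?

Frames = 3576.05 × 25 = 357605/4 ≈ 89401.2500.
Complete frames: 89401.

89401 frames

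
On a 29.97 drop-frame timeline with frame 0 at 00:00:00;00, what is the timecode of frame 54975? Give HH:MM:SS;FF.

00:30:34;09

Each 10-minute DF block holds 10 × 60 × 30 − 9 × 2 = 17982 frames. 54975 ÷ 17982 → 3 full blocks, remainder 1029.
Within the partial block the first minute is 1800 frames and each further minute 1798, so 0 further minute boundaries passed. Total skipped labels = 18 × 3 + 2 × 0 = 54.
Non-drop label index = 54975 + 54 = 55029; at 30 labels/s that is 00:30:34:09, i.e. DF 00:30:34;09.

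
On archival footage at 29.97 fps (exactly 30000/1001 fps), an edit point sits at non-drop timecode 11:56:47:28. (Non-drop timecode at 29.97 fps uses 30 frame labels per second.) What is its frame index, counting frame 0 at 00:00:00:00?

1290238

Total seconds to the label: (11 × 3600 + 56 × 60 + 47) = 43007.
Frame index = 43007 × 30 + 28 = 1290238.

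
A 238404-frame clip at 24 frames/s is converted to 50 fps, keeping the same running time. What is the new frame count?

496675 frames

Target frames = source frames × (target rate / source rate) = 238404 × (50)/(24) = 238404 × 25/12 = 496675.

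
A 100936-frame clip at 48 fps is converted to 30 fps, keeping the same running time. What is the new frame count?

63085 frames

Target frames = source frames × (target rate / source rate) = 100936 × (30)/(48) = 100936 × 5/8 = 63085.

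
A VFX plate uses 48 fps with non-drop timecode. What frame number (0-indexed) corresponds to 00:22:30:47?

64847

Total seconds to the label: (0 × 3600 + 22 × 60 + 30) = 1350.
Frame index = 1350 × 48 + 47 = 64847.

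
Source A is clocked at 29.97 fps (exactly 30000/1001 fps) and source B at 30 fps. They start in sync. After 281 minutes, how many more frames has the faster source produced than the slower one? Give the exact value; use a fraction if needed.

505800/1001 frames

281 min = 16860 s.
A emits 30000/1001 × 16860 = 505800000/1001 frames; B emits 30 × 16860 = 505800.
Difference = 505800/1001 frames (≈ 505.2947); B is ahead of A.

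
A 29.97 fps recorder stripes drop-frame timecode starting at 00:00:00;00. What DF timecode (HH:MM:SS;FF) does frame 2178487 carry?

20:11:28;27

Ten DF minutes hold 17982 frames, so frame 2178487 lies in block 121 (frames 2175822–2193803) with 2665 frames into that block.
The block's first minute is 1800 frames and the rest 1798 each; 2665 frames reaches minute 1, so 121 × 18 + 1 × 2 = 2180 labels have been skipped so far.
Adding those back, label number 2178487 + 2180 = 2180667 at 30 labels/s is 72688 s + 27 f = 20 h 11 min 28 s frame 27, i.e. 20:11:28;27.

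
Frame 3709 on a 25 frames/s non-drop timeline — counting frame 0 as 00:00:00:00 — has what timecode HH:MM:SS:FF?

00:02:28:09

3709 ÷ 25 = 148 full seconds, remainder 9 frames.
148 s = 0 h 2 min 28 s.
Timecode: 00:02:28:09.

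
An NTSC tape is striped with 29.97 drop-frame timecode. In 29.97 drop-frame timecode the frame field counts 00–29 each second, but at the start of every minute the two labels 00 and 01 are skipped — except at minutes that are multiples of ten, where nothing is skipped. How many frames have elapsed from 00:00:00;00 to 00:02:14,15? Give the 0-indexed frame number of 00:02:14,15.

4031

Complete 10-minute blocks: 0, each 17982 frames → 0.
Remaining 2 whole minutes in the current block: 1800 + 1 × 1798 = 3598 frames.
Within the current minute: 14 × 30 + 15 − 2 = 433 (labels ;00/;01 skipped at this minute). Total = 0 + 3598 + 433 = 4031.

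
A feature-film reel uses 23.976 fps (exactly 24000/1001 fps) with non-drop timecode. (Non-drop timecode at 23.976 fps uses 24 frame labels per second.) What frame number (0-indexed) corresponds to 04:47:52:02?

frame 414530

Total seconds to the label: (4 × 3600 + 47 × 60 + 52) = 17272.
Frame index = 17272 × 24 + 2 = 414530.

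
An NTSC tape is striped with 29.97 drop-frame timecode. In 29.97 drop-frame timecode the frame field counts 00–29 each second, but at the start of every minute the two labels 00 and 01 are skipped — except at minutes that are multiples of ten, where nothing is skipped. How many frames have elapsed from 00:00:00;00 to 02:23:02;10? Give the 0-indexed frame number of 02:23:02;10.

As if non-drop at 30 labels/s: (2 × 3600 + 23 × 60 + 2) × 30 + 10 = 257470.
Minute boundaries passed: 143; those not divisible by 10: 143 − 14 = 129; dropped labels = 2 × 129 = 258.
Actual frame index = 257470 − 258 = 257212.

257212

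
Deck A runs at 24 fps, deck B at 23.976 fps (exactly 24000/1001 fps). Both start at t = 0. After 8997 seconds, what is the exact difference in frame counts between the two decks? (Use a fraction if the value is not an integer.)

A emits 24 × 8997 = 215928 frames; B emits 24000/1001 × 8997 = 215928000/1001.
Difference = 215928/1001 frames (≈ 215.7123); B is behind A.

215928/1001 frames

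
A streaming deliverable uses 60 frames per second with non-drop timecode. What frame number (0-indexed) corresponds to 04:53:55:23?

Total seconds to the label: (4 × 3600 + 53 × 60 + 55) = 17635.
Frame index = 17635 × 60 + 23 = 1058123.

1058123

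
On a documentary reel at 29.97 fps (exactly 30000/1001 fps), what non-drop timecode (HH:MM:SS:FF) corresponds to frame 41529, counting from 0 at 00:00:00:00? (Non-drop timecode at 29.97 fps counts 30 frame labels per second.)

00:23:04:09

41529 ÷ 30 = 1384 full seconds, remainder 9 frames.
1384 s = 0 h 23 min 4 s.
Timecode: 00:23:04:09.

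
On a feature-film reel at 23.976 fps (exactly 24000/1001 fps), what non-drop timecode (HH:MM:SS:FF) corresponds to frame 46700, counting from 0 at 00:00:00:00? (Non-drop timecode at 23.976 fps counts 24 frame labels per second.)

46700 ÷ 24 = 1945 full seconds, remainder 20 frames.
1945 s = 0 h 32 min 25 s.
Timecode: 00:32:25:20.

00:32:25:20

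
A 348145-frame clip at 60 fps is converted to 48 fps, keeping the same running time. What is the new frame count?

Frames at target rate = 348145 × (48) / (60) = 278516.

278516 frames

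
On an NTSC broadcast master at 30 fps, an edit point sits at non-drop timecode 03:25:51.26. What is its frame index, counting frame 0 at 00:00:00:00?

Total seconds to the label: (3 × 3600 + 25 × 60 + 51) = 12351.
Frame index = 12351 × 30 + 26 = 370556.

370556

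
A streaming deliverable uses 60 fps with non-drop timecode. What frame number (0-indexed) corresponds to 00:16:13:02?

58382

Total seconds to the label: (0 × 3600 + 16 × 60 + 13) = 973.
Frame index = 973 × 60 + 2 = 58382.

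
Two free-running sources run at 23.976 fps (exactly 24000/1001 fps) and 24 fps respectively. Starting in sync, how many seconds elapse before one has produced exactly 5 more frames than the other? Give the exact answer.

The gap grows by |24 − 24000/1001| = 24/1001 frames per second.
Time for a 5-frame gap: 5 ÷ (24/1001) = 5005/24 s.

5005/24 seconds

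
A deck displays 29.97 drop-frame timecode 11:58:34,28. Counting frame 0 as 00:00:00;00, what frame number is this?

1292154

As if non-drop at 30 labels/s: (11 × 3600 + 58 × 60 + 34) × 30 + 28 = 1293448.
Minute boundaries passed: 718; those not divisible by 10: 718 − 71 = 647; dropped labels = 2 × 647 = 1294.
Actual frame index = 1293448 − 1294 = 1292154.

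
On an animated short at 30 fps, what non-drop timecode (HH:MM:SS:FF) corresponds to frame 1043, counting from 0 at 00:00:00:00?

1043 ÷ 30 = 34 full seconds, remainder 23 frames.
34 s = 0 h 0 min 34 s.
Timecode: 00:00:34:23.

00:00:34:23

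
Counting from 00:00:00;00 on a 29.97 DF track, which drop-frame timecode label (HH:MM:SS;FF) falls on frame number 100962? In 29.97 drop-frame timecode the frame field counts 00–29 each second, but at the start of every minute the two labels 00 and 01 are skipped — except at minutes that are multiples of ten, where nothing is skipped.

Each 10-minute DF block holds 10 × 60 × 30 − 9 × 2 = 17982 frames. 100962 ÷ 17982 → 5 full blocks, remainder 11052.
Within the partial block the first minute is 1800 frames and each further minute 1798, so 6 further minute boundaries passed. Total skipped labels = 18 × 5 + 2 × 6 = 102.
Non-drop label index = 100962 + 102 = 101064; at 30 labels/s that is 00:56:08:24, i.e. DF 00:56:08;24.

00:56:08;24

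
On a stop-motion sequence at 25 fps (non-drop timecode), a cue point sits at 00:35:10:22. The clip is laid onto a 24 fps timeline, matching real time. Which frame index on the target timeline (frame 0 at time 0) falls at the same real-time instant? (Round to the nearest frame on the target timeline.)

Source frame index: (0×3600 + 35×60 + 10) × 25 + 22 = 52772.
Real time: 52772 / (25) = 52772/25 s.
Target frame: (52772/25) × (24) = 1266528/25 ≈ 50661.120 → 50661.

frame 50661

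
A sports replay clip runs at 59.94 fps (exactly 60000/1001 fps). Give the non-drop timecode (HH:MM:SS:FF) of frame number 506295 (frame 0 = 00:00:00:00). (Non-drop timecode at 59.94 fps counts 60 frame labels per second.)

506295 ÷ 60 = 8438 full seconds, remainder 15 frames.
8438 s = 2 h 20 min 38 s.
Timecode: 02:20:38:15.

02:20:38:15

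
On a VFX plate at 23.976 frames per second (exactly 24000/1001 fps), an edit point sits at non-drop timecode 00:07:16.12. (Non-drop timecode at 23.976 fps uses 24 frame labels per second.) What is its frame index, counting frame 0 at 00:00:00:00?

Total seconds to the label: (0 × 3600 + 7 × 60 + 16) = 436.
Frame index = 436 × 24 + 12 = 10476.

10476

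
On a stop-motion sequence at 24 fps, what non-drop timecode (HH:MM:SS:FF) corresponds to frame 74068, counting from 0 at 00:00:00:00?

00:51:26:04

74068 ÷ 24 = 3086 full seconds, remainder 4 frames.
3086 s = 0 h 51 min 26 s.
Timecode: 00:51:26:04.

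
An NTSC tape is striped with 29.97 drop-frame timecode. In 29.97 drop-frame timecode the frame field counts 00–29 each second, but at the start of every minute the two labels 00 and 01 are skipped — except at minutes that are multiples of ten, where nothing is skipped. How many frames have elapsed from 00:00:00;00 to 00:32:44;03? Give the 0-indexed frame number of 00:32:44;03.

58865

Complete 10-minute blocks: 3, each 17982 frames → 53946.
Remaining 2 whole minutes in the current block: 1800 + 1 × 1798 = 3598 frames.
Within the current minute: 44 × 30 + 3 − 2 = 1321 (labels ;00/;01 skipped at this minute). Total = 53946 + 3598 + 1321 = 58865.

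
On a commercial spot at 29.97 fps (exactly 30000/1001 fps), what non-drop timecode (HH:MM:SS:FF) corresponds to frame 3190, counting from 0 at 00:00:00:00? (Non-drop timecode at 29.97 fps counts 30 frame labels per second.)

3190 ÷ 30 = 106 full seconds, remainder 10 frames.
106 s = 0 h 1 min 46 s.
Timecode: 00:01:46:10.

00:01:46:10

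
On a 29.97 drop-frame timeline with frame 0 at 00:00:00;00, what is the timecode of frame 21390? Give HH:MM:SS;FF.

Each 10-minute DF block holds 10 × 60 × 30 − 9 × 2 = 17982 frames. 21390 ÷ 17982 → 1 full block, remainder 3408.
Within the partial block the first minute is 1800 frames and each further minute 1798, so 1 further minute boundary passed. Total skipped labels = 18 × 1 + 2 × 1 = 20.
Non-drop label index = 21390 + 20 = 21410; at 30 labels/s that is 00:11:53:20, i.e. DF 00:11:53;20.

00:11:53;20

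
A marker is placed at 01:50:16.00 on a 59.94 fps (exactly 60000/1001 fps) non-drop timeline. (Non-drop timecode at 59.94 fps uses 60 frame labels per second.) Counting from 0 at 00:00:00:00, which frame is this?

frame 396960

Total seconds to the label: (1 × 3600 + 50 × 60 + 16) = 6616.
Frame index = 6616 × 60 + 0 = 396960.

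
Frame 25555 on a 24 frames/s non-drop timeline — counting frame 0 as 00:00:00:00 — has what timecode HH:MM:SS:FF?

25555 ÷ 24 = 1064 full seconds, remainder 19 frames.
1064 s = 0 h 17 min 44 s.
Timecode: 00:17:44:19.

00:17:44:19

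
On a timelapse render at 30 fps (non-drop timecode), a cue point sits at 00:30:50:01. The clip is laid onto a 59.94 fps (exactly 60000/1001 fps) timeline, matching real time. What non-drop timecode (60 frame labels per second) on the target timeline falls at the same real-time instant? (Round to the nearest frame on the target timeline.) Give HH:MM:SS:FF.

Source frame index: (0×3600 + 30×60 + 50) × 30 + 1 = 55501.
Real time: 55501 / (30) = 55501/30 s.
Target frame: (55501/30) × (60000/1001) = 111002000/1001 ≈ 110891.109 → 110891.
At 60 labels/s: frame 110891 → 00:30:48:11.

00:30:48:11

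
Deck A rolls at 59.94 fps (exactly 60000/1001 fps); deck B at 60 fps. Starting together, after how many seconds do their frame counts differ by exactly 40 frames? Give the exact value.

The gap grows by |60 − 60000/1001| = 60/1001 frames per second.
Time for a 40-frame gap: 40 ÷ (60/1001) = 2002/3 s.

2002/3 seconds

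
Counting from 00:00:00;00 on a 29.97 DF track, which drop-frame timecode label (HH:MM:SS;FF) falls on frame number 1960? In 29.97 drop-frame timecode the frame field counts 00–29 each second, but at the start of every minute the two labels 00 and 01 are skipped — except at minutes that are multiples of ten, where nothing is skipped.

00:01:05;12

Ten DF minutes hold 17982 frames, so frame 1960 lies in block 0 (frames 0–17981) with 1960 frames into that block.
The block's first minute is 1800 frames and the rest 1798 each; 1960 frames reaches minute 1, so 0 × 18 + 1 × 2 = 2 labels have been skipped so far.
Adding those back, label number 1960 + 2 = 1962 at 30 labels/s is 65 s + 12 f = 0 h 1 min 5 s frame 12, i.e. 00:01:05;12.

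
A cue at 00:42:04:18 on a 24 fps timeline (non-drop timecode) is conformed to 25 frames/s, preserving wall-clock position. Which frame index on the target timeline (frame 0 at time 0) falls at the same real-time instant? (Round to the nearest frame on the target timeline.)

Source frame index: (0×3600 + 42×60 + 4) × 24 + 18 = 60594.
Real time: 60594 / (24) = 10099/4 s.
Target frame: (10099/4) × (25) = 252475/4 ≈ 63118.750 → 63119.

frame 63119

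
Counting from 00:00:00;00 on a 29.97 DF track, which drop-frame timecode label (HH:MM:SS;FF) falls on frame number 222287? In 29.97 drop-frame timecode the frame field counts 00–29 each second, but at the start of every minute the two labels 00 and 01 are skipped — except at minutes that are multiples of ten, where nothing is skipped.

02:03:36;29

Each 10-minute DF block holds 10 × 60 × 30 − 9 × 2 = 17982 frames. 222287 ÷ 17982 → 12 full blocks, remainder 6503.
Within the partial block the first minute is 1800 frames and each further minute 1798, so 3 further minute boundaries passed. Total skipped labels = 18 × 12 + 2 × 3 = 222.
Non-drop label index = 222287 + 222 = 222509; at 30 labels/s that is 02:03:36:29, i.e. DF 02:03:36;29.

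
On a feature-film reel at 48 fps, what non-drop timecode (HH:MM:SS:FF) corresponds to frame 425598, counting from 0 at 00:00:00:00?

425598 ÷ 48 = 8866 full seconds, remainder 30 frames.
8866 s = 2 h 27 min 46 s.
Timecode: 02:27:46:30.

02:27:46:30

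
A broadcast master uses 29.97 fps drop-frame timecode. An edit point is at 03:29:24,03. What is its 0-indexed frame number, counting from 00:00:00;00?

376545

As if non-drop at 30 labels/s: (3 × 3600 + 29 × 60 + 24) × 30 + 3 = 376923.
Minute boundaries passed: 209; those not divisible by 10: 209 − 20 = 189; dropped labels = 2 × 189 = 378.
Actual frame index = 376923 − 378 = 376545.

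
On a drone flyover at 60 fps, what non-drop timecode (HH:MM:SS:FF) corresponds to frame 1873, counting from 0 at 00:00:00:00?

00:00:31:13

1873 ÷ 60 = 31 full seconds, remainder 13 frames.
31 s = 0 h 0 min 31 s.
Timecode: 00:00:31:13.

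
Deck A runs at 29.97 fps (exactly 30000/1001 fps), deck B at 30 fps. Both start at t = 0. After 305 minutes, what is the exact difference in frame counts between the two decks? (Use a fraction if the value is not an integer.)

549000/1001 frames

305 min = 18300 s.
A emits 30000/1001 × 18300 = 549000000/1001 frames; B emits 30 × 18300 = 549000.
Difference = 549000/1001 frames (≈ 548.4515); B is ahead of A.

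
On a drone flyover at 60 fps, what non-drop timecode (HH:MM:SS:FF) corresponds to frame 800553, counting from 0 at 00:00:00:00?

03:42:22:33

800553 ÷ 60 = 13342 full seconds, remainder 33 frames.
13342 s = 3 h 42 min 22 s.
Timecode: 03:42:22:33.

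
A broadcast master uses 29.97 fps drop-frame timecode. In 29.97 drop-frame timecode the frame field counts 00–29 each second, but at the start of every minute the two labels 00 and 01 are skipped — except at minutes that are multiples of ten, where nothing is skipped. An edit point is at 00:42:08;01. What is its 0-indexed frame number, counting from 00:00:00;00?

75765

Complete 10-minute blocks: 4, each 17982 frames → 71928.
Remaining 2 whole minutes in the current block: 1800 + 1 × 1798 = 3598 frames.
Within the current minute: 8 × 30 + 1 − 2 = 239 (labels ;00/;01 skipped at this minute). Total = 71928 + 3598 + 239 = 75765.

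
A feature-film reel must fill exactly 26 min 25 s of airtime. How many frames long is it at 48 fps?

76080 frames

26 min 25 s = 1585 s.
Frames = 1585 × 48 = 76080.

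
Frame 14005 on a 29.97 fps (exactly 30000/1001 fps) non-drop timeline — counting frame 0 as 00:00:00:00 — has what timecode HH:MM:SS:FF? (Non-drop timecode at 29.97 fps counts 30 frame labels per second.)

14005 ÷ 30 = 466 full seconds, remainder 25 frames.
466 s = 0 h 7 min 46 s.
Timecode: 00:07:46:25.

00:07:46:25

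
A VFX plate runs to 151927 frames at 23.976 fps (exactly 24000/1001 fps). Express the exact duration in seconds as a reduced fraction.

152078927/24000 seconds

Running time = 151927 ÷ (24000/1001) = 151927 × 1001/24000 = 152078927/24000 s.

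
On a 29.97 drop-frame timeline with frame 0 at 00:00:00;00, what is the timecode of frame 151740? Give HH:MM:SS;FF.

01:24:23;02

Each 10-minute DF block holds 10 × 60 × 30 − 9 × 2 = 17982 frames. 151740 ÷ 17982 → 8 full blocks, remainder 7884.
Within the partial block the first minute is 1800 frames and each further minute 1798, so 4 further minute boundaries passed. Total skipped labels = 18 × 8 + 2 × 4 = 152.
Non-drop label index = 151740 + 152 = 151892; at 30 labels/s that is 01:24:23:02, i.e. DF 01:24:23;02.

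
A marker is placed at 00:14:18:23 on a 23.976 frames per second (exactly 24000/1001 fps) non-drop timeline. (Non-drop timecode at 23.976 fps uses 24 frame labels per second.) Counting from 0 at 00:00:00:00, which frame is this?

Total seconds to the label: (0 × 3600 + 14 × 60 + 18) = 858.
Frame index = 858 × 24 + 23 = 20615.

frame 20615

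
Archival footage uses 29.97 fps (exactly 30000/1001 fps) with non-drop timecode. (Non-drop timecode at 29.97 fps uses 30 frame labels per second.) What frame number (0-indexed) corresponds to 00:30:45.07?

frame 55357

Total seconds to the label: (0 × 3600 + 30 × 60 + 45) = 1845.
Frame index = 1845 × 30 + 7 = 55357.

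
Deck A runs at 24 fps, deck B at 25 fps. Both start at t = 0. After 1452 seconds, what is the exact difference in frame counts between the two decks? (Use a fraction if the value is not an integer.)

1452 frames

A emits 24 × 1452 = 34848 frames; B emits 25 × 1452 = 36300.
Difference = 1452 frames; B is ahead of A.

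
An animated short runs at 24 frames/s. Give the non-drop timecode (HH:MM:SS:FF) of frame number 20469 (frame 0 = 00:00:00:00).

00:14:12:21

20469 ÷ 24 = 852 full seconds, remainder 21 frames.
852 s = 0 h 14 min 12 s.
Timecode: 00:14:12:21.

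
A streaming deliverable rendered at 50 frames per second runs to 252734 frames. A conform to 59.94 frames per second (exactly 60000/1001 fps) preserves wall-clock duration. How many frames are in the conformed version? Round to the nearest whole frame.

302978 frames

Frames at target rate = 252734 × (60000/1001) / (50) = 303280800/1001 ≈ 302977.822.
Nearest whole frame: 302978.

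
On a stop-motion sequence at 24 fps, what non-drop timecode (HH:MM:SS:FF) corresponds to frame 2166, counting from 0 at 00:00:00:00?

00:01:30:06

2166 ÷ 24 = 90 full seconds, remainder 6 frames.
90 s = 0 h 1 min 30 s.
Timecode: 00:01:30:06.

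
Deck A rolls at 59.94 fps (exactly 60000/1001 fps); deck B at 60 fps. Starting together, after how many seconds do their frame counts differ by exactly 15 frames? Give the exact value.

The gap grows by |60 − 60000/1001| = 60/1001 frames per second.
Time for a 15-frame gap: 15 ÷ (60/1001) = 250.25 s.

250.25 seconds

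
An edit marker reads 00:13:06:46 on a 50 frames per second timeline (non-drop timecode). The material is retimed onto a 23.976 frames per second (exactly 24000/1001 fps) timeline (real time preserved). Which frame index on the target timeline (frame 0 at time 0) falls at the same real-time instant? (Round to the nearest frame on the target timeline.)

frame 18867

Source frame index: (0×3600 + 13×60 + 6) × 50 + 46 = 39346.
Real time: 39346 / (50) = 19673/25 s.
Target frame: (19673/25) × (24000/1001) = 18886080/1001 ≈ 18867.213 → 18867.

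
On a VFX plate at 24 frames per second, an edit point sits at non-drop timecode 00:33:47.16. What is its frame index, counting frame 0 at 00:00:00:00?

Total seconds to the label: (0 × 3600 + 33 × 60 + 47) = 2027.
Frame index = 2027 × 24 + 16 = 48664.

48664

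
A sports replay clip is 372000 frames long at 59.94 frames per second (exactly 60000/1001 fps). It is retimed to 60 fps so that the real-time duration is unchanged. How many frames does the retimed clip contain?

Target frames = source frames × (target rate / source rate) = 372000 × (60)/(60000/1001) = 372000 × 1001/1000 = 372372.

372372 frames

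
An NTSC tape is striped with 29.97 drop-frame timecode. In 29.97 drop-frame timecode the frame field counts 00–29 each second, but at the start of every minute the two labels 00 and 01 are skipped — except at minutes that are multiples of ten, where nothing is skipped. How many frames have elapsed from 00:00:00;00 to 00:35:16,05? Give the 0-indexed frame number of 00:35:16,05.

63421

As if non-drop at 30 labels/s: (0 × 3600 + 35 × 60 + 16) × 30 + 5 = 63485.
Minute boundaries passed: 35; those not divisible by 10: 35 − 3 = 32; dropped labels = 2 × 32 = 64.
Actual frame index = 63485 − 64 = 63421.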